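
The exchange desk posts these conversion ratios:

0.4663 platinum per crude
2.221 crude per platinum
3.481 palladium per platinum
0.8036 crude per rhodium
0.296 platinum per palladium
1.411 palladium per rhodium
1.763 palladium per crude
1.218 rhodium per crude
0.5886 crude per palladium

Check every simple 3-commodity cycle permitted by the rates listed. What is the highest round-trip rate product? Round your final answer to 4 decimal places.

1.1590

palladium→platinum→crude→palladium: 0.296 × 2.221 × 1.763 = 1.15902
rhodium→palladium→crude→rhodium: 1.411 × 0.5886 × 1.218 = 1.01157
palladium→crude→platinum→palladium: 0.5886 × 0.4663 × 3.481 = 0.95541
Maximum is palladium→platinum→crude→palladium at 1.1590; arbitrage exists.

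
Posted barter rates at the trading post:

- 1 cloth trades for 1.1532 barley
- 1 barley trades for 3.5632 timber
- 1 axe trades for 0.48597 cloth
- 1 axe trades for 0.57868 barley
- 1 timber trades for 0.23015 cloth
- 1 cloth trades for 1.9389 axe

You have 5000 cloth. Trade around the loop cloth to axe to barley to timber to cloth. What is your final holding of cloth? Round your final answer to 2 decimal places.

5000 cloth × 1.9389 = 9694.5 axe
9694.5 axe × 0.57868 = 5610.01326 barley
5610.01326 barley × 3.5632 = 19989.599248032 timber
19989.599248032 timber × 0.23015 = 4600.6062669345648 cloth

4600.61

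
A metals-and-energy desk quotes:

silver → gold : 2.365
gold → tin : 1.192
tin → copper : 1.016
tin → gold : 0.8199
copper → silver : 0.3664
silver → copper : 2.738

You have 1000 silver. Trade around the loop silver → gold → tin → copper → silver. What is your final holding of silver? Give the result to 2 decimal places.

1000 silver × 2.365 = 2365 gold
2365 gold × 1.192 = 2819.08 tin
2819.08 tin × 1.016 = 2864.18528 copper
2864.18528 copper × 0.3664 = 1049.437486592 silver

1049.44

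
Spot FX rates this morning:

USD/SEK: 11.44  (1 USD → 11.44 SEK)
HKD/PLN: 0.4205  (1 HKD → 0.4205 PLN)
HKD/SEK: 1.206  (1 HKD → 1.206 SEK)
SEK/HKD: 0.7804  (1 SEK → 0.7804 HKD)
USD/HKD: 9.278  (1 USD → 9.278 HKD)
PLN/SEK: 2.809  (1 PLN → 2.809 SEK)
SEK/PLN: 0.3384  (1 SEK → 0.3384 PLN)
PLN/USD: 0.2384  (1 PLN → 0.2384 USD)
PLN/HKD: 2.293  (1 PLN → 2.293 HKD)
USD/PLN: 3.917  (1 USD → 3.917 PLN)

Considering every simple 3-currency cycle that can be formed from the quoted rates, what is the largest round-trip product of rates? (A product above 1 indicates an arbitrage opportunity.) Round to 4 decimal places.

0.9358

HKD→SEK→PLN→HKD: 1.206 × 0.3384 × 2.293 = 0.93580
HKD→PLN→USD→HKD: 0.4205 × 0.2384 × 9.278 = 0.93009
SEK→PLN→USD→SEK: 0.3384 × 0.2384 × 11.44 = 0.92292
HKD→PLN→SEK→HKD: 0.4205 × 2.809 × 0.7804 = 0.92180
Maximum is HKD→SEK→PLN→HKD at 0.9358; no arbitrage — every cycle loses value.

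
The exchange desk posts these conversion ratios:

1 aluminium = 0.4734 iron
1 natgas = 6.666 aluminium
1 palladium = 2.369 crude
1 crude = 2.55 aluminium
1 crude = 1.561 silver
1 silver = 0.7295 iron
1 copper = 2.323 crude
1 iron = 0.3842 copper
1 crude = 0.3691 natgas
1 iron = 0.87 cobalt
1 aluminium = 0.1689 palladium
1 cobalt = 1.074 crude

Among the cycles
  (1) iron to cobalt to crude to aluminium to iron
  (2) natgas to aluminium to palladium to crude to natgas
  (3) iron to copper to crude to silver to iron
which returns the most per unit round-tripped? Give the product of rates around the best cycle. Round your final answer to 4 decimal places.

1.1280

(1) 0.87 × 1.074 × 2.55 × 0.4734 = 1.12796
(2) 6.666 × 0.1689 × 2.369 × 0.3691 = 0.98447
(3) 0.3842 × 2.323 × 1.561 × 0.7295 = 1.01633
Highest is cycle (1) at 1.1280 (>1, arbitrage).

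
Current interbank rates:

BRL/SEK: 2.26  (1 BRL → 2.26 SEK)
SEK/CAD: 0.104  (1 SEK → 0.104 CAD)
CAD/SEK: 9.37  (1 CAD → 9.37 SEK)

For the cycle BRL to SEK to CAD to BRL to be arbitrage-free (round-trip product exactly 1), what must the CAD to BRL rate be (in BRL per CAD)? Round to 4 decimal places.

Known legs of the cycle: 2.26 × 0.104 = 0.23504
For no arbitrage the full-cycle product must be 1, so the missing rate is 1 / 0.23504 ≈ 4.254595.

4.2546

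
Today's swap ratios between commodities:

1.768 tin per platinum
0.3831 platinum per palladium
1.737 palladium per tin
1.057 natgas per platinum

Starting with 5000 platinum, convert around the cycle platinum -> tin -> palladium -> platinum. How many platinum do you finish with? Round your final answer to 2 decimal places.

5000 platinum × 1.768 = 8840 tin
8840 tin × 1.737 = 15355.08 palladium
15355.08 palladium × 0.3831 = 5882.531148 platinum

5882.53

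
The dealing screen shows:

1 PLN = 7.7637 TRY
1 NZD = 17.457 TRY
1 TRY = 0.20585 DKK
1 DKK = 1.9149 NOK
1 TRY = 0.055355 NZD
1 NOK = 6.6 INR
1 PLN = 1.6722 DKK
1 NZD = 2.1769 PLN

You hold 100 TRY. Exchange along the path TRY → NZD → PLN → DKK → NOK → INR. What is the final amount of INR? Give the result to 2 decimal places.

254.67

100 TRY × 0.055355 = 5.5355 NZD
5.5355 NZD × 2.1769 = 12.05022995 PLN
12.05022995 PLN × 1.6722 = 20.15039452239 DKK
20.15039452239 DKK × 1.9149 = 38.585990470924611 NOK
38.585990470924611 NOK × 6.6 = 254.6675371081024326 INR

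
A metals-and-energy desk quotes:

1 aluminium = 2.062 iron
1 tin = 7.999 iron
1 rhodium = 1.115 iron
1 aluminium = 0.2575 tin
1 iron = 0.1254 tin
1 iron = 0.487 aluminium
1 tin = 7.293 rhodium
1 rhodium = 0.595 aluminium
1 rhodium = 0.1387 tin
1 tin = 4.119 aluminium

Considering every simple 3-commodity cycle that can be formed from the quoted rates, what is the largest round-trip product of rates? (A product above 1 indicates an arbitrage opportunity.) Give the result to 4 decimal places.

1.1174

rhodium→aluminium→tin→rhodium: 0.595 × 0.2575 × 7.293 = 1.11738
tin→aluminium→iron→tin: 4.119 × 2.062 × 0.1254 = 1.06507
rhodium→iron→tin→rhodium: 1.115 × 0.1254 × 7.293 = 1.01971
tin→iron→aluminium→tin: 7.999 × 0.487 × 0.2575 = 1.00309
Maximum is rhodium→aluminium→tin→rhodium at 1.1174; arbitrage exists.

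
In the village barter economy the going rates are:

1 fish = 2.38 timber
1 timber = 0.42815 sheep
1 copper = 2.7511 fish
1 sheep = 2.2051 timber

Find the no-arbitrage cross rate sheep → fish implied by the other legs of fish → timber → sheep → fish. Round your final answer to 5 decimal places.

0.98136

Known legs of the cycle: 2.38 × 0.42815 = 1.018997
For no arbitrage the full-cycle product must be 1, so the missing rate is 1 / 1.018997 ≈ 0.9813572.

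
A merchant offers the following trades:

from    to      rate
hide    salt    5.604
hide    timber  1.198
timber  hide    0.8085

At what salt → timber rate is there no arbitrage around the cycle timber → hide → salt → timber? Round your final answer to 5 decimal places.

Known legs of the cycle: 0.8085 × 5.604 = 4.530834
For no arbitrage the full-cycle product must be 1, so the missing rate is 1 / 4.530834 ≈ 0.2207099.

0.22071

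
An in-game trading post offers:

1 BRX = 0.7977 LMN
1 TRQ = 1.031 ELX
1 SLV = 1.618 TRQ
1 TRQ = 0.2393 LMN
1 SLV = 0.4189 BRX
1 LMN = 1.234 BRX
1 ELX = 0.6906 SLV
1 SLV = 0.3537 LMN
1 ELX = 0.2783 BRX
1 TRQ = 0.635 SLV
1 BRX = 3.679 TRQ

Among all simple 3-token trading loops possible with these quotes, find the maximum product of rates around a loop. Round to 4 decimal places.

1.1520

SLV→TRQ→ELX→SLV: 1.618 × 1.031 × 0.6906 = 1.15203
LMN→BRX→TRQ→LMN: 1.234 × 3.679 × 0.2393 = 1.08639
ELX→BRX→TRQ→ELX: 0.2783 × 3.679 × 1.031 = 1.05561
SLV→BRX→TRQ→SLV: 0.4189 × 3.679 × 0.635 = 0.97862
Maximum is SLV→TRQ→ELX→SLV at 1.1520; arbitrage exists.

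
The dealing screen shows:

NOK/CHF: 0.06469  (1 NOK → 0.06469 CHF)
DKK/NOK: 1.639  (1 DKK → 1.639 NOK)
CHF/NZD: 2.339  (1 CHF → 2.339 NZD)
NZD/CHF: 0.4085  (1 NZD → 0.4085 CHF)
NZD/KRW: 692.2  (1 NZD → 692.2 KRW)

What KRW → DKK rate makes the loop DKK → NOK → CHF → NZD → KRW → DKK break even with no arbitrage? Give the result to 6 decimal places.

Known legs of the cycle: 1.639 × 0.06469 × 2.339 × 692.2 = 171.663483591578
For no arbitrage the full-cycle product must be 1, so the missing rate is 1 / 171.663483591578 ≈ 0.00582535.

0.005825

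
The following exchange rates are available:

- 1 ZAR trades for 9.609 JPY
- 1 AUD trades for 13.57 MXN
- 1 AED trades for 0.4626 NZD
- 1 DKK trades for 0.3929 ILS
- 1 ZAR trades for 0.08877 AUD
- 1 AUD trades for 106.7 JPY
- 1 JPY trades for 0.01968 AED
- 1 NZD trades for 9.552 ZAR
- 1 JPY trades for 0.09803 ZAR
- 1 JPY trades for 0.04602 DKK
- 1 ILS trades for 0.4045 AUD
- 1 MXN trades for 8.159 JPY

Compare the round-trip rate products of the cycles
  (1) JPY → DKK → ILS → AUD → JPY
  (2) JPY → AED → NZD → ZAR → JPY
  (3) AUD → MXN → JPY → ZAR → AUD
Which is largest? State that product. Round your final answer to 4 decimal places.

0.9635

(1) 0.04602 × 0.3929 × 0.4045 × 106.7 = 0.78039
(2) 0.01968 × 0.4626 × 9.552 × 9.609 = 0.83561
(3) 13.57 × 8.159 × 0.09803 × 0.08877 = 0.96348
Highest is cycle (3) at 0.9635 (≤1, no arbitrage).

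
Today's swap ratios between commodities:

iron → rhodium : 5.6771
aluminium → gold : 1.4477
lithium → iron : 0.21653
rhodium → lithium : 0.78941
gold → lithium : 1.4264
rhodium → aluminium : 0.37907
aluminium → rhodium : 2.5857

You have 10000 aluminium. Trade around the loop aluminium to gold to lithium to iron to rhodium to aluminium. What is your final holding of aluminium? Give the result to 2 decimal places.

10000 aluminium × 1.4477 = 14477 gold
14477 gold × 1.4264 = 20649.9928 lithium
20649.9928 lithium × 0.21653 = 4471.342940984 iron
4471.342940984 iron × 5.6771 = 25384.2610102602664 rhodium
25384.2610102602664 rhodium × 0.37907 = 9622.411821159359184248 aluminium

9622.41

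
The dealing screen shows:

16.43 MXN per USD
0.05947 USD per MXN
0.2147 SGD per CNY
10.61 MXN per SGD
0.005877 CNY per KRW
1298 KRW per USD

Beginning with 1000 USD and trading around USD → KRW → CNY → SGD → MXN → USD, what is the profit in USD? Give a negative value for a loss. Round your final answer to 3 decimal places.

1000 USD × 1298 = 1298000 KRW
1298000 KRW × 0.005877 = 7628.346 CNY
7628.346 CNY × 0.2147 = 1637.8058862 SGD
1637.8058862 SGD × 10.61 = 17377.120452582 MXN
17377.120452582 MXN × 0.05947 = 1033.41735331505154 USD
Net change: 1033.41735331505154 − 1000 = 33.41735331505154 USD

33.417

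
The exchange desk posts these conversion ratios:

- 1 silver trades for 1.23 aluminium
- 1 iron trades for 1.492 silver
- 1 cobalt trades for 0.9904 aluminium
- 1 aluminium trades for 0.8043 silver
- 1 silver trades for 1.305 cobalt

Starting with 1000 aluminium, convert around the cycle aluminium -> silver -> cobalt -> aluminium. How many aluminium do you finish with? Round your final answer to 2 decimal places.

1000 aluminium × 0.8043 = 804.3 silver
804.3 silver × 1.305 = 1049.6115 cobalt
1049.6115 cobalt × 0.9904 = 1039.5352296 aluminium

1039.54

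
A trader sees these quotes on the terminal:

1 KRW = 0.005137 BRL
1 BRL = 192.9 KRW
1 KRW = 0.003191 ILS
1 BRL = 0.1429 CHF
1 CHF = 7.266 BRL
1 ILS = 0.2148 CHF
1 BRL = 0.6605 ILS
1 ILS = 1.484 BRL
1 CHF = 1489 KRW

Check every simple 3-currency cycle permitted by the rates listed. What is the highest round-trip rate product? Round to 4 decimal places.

KRW→BRL→CHF→KRW: 0.005137 × 0.1429 × 1489 = 1.09304
CHF→BRL→ILS→CHF: 7.266 × 0.6605 × 0.2148 = 1.03087
KRW→ILS→CHF→KRW: 0.003191 × 0.2148 × 1489 = 1.02060
KRW→ILS→BRL→KRW: 0.003191 × 1.484 × 192.9 = 0.91347
Maximum is KRW→BRL→CHF→KRW at 1.0930; arbitrage exists.

1.0930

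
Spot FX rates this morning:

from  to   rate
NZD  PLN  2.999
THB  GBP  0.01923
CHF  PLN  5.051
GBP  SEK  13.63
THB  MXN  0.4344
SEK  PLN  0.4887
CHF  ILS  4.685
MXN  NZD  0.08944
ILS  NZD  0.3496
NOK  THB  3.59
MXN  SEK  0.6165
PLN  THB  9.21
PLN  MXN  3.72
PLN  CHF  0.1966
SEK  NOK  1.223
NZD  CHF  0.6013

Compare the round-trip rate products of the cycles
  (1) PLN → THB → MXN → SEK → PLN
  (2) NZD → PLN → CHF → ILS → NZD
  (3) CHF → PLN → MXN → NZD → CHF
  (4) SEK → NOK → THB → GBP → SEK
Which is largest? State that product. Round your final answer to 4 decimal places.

(1) 9.21 × 0.4344 × 0.6165 × 0.4887 = 1.20538
(2) 2.999 × 0.1966 × 4.685 × 0.3496 = 0.96570
(3) 5.051 × 3.72 × 0.08944 × 0.6013 = 1.01052
(4) 1.223 × 3.59 × 0.01923 × 13.63 = 1.15079
Highest is cycle (1) at 1.2054 (>1, arbitrage).

1.2054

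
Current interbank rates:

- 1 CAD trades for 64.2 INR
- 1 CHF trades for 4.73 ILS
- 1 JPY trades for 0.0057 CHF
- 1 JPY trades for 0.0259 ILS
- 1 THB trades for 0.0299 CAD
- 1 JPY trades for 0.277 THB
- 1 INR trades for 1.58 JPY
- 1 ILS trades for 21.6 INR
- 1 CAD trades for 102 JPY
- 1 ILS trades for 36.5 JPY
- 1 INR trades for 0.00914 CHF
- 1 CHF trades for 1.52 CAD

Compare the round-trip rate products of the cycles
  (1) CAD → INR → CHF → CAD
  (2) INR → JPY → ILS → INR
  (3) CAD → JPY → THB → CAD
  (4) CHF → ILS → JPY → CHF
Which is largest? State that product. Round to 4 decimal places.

(1) 64.2 × 0.00914 × 1.52 = 0.89192
(2) 1.58 × 0.0259 × 21.6 = 0.88392
(3) 102 × 0.277 × 0.0299 = 0.84479
(4) 4.73 × 36.5 × 0.0057 = 0.98408
Highest is cycle (4) at 0.9841 (≤1, no arbitrage).

0.9841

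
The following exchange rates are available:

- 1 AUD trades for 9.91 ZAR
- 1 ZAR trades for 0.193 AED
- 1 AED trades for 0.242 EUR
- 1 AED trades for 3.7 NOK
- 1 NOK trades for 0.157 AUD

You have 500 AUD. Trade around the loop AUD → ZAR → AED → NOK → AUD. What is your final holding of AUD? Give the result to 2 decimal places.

500 AUD × 9.91 = 4955 ZAR
4955 ZAR × 0.193 = 956.315 AED
956.315 AED × 3.7 = 3538.3655 NOK
3538.3655 NOK × 0.157 = 555.5233835 AUD

555.52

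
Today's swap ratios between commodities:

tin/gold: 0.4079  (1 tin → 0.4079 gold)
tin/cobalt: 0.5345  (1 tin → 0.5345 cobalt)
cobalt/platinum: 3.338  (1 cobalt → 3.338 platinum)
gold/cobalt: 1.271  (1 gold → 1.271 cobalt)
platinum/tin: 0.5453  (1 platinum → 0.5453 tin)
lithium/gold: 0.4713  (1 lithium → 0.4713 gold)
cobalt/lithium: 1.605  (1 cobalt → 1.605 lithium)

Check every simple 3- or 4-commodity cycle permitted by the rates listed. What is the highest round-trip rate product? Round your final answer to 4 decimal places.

cobalt→platinum→tin→cobalt: 3.338 × 0.5453 × 0.5345 = 0.97290
gold→cobalt→lithium→gold: 1.271 × 1.605 × 0.4713 = 0.96143
gold→cobalt→platinum→tin→gold: 1.271 × 3.338 × 0.5453 × 0.4079 = 0.94367
Maximum is cobalt→platinum→tin→cobalt at 0.9729; no arbitrage — every cycle loses value.

0.9729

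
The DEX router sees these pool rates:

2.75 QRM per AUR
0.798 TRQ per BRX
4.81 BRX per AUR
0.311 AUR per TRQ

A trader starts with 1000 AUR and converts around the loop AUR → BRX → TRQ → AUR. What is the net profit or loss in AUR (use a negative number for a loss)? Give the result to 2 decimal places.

1000 AUR × 4.81 = 4810 BRX
4810 BRX × 0.798 = 3838.38 TRQ
3838.38 TRQ × 0.311 = 1193.73618 AUR
Net change: 1193.73618 − 1000 = 193.73618 AUR

193.74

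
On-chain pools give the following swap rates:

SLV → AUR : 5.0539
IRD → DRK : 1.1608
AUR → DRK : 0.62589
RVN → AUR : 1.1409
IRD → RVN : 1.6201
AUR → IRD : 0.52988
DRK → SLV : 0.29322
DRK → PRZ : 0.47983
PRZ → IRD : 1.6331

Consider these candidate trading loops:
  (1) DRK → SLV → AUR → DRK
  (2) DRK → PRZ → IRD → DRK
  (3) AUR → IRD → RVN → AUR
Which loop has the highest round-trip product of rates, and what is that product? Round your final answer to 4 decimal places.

(1) 0.29322 × 5.0539 × 0.62589 = 0.92751
(2) 0.47983 × 1.6331 × 1.1608 = 0.90961
(3) 0.52988 × 1.6201 × 1.1409 = 0.97942
Highest is cycle (3) at 0.9794 (≤1, no arbitrage).

0.9794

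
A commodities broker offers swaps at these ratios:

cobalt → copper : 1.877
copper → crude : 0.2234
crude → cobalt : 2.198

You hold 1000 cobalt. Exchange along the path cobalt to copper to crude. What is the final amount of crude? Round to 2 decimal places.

1000 cobalt × 1.877 = 1877 copper
1877 copper × 0.2234 = 419.3218 crude

419.32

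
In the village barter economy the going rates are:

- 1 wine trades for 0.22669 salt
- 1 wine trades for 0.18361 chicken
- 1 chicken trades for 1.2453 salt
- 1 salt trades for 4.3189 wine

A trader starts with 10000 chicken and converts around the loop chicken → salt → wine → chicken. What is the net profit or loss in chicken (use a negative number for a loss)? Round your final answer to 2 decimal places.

10000 chicken × 1.2453 = 12453 salt
12453 salt × 4.3189 = 53783.2617 wine
53783.2617 wine × 0.18361 = 9875.144680737 chicken
Net change: 9875.144680737 − 10000 = -124.855319263 chicken

-124.86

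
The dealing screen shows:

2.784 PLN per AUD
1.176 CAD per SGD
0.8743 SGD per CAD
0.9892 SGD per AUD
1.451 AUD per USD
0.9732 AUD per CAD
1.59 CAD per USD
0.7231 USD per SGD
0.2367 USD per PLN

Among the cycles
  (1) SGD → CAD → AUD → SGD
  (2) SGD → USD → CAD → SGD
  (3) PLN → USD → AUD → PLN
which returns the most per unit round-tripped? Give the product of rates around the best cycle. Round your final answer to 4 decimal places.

1.1321

(1) 1.176 × 0.9732 × 0.9892 = 1.13212
(2) 0.7231 × 1.59 × 0.8743 = 1.00521
(3) 0.2367 × 1.451 × 2.784 = 0.95617
Highest is cycle (1) at 1.1321 (>1, arbitrage).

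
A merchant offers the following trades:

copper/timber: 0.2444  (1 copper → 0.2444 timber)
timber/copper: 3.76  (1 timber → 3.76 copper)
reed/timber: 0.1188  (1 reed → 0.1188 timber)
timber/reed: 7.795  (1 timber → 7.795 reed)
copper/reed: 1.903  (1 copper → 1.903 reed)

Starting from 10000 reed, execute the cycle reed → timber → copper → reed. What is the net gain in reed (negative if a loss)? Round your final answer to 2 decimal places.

-1499.53

10000 reed × 0.1188 = 1188 timber
1188 timber × 3.76 = 4466.88 copper
4466.88 copper × 1.903 = 8500.47264 reed
Net change: 8500.47264 − 10000 = -1499.52736 reed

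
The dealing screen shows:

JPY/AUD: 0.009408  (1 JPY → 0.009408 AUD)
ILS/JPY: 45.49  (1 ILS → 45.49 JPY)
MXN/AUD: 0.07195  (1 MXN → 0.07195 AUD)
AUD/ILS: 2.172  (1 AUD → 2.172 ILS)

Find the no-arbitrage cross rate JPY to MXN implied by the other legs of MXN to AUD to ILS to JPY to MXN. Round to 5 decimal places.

0.14067

Known legs of the cycle: 0.07195 × 2.172 × 45.49 = 7.108967946
For no arbitrage the full-cycle product must be 1, so the missing rate is 1 / 7.108967946 ≈ 0.1406674.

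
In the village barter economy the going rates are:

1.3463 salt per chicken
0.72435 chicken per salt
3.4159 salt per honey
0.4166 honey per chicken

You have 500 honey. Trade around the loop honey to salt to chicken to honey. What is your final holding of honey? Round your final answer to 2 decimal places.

500 honey × 3.4159 = 1707.95 salt
1707.95 salt × 0.72435 = 1237.1535825 chicken
1237.1535825 chicken × 0.4166 = 515.3981824695 honey

515.40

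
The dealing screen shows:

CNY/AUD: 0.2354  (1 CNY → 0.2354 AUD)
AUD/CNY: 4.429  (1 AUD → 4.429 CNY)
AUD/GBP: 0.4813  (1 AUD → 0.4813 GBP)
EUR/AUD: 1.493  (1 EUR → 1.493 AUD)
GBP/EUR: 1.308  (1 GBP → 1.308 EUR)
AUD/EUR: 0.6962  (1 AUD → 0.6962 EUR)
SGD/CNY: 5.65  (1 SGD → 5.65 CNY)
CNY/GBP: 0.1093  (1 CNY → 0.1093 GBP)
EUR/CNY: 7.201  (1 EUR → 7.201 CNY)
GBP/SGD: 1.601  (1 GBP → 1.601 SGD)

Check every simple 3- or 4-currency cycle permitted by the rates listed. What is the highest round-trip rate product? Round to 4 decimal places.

EUR→CNY→AUD→EUR: 7.201 × 0.2354 × 0.6962 = 1.18014
EUR→CNY→AUD→GBP→EUR: 7.201 × 0.2354 × 0.4813 × 1.308 = 1.06714
EUR→CNY→GBP→EUR: 7.201 × 0.1093 × 1.308 = 1.02949
SGD→CNY→AUD→GBP→SGD: 5.65 × 0.2354 × 0.4813 × 1.601 = 1.02485
SGD→CNY→GBP→SGD: 5.65 × 0.1093 × 1.601 = 0.98869
EUR→AUD→CNY→GBP→EUR: 1.493 × 4.429 × 0.1093 × 1.308 = 0.94535
EUR→AUD→GBP→EUR: 1.493 × 0.4813 × 1.308 = 0.93990
Maximum is EUR→CNY→AUD→EUR at 1.1801; arbitrage exists.

1.1801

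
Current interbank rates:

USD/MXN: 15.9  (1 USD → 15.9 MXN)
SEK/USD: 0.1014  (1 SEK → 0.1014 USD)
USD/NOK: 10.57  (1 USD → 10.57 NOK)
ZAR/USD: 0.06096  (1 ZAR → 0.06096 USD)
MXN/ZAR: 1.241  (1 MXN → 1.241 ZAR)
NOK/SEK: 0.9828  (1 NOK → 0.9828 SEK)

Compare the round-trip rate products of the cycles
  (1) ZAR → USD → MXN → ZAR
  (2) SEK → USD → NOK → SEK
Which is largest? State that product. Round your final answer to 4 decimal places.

(1) 0.06096 × 15.9 × 1.241 = 1.20286
(2) 0.1014 × 10.57 × 0.9828 = 1.05336
Highest is cycle (1) at 1.2029 (>1, arbitrage).

1.2029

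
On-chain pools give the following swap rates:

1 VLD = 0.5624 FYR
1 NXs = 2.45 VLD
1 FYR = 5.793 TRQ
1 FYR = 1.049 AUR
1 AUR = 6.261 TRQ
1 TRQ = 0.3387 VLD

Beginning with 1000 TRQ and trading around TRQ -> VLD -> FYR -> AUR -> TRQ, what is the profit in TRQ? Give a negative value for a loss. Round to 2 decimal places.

251.06

1000 TRQ × 0.3387 = 338.7 VLD
338.7 VLD × 0.5624 = 190.48488 FYR
190.48488 FYR × 1.049 = 199.81863912 AUR
199.81863912 AUR × 6.261 = 1251.06449953032 TRQ
Net change: 1251.06449953032 − 1000 = 251.06449953032 TRQ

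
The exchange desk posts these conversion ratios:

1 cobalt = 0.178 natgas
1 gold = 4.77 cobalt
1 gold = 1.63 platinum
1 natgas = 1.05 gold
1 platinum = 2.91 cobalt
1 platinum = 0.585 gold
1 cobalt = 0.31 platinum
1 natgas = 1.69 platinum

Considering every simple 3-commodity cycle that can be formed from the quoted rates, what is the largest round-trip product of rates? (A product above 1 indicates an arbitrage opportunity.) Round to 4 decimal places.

natgas→gold→cobalt→natgas: 1.05 × 4.77 × 0.178 = 0.89151
natgas→platinum→cobalt→natgas: 1.69 × 2.91 × 0.178 = 0.87539
platinum→gold→cobalt→platinum: 0.585 × 4.77 × 0.31 = 0.86504
Maximum is natgas→gold→cobalt→natgas at 0.8915; no arbitrage — every cycle loses value.

0.8915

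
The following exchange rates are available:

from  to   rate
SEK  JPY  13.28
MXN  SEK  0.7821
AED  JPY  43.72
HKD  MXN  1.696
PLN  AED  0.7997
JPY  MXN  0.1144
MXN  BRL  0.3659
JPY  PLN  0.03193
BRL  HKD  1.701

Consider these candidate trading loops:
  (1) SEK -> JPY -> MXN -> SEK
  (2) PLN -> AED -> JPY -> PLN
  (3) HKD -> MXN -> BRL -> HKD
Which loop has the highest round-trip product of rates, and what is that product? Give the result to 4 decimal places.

(1) 13.28 × 0.1144 × 0.7821 = 1.18819
(2) 0.7997 × 43.72 × 0.03193 = 1.11636
(3) 1.696 × 0.3659 × 1.701 = 1.05558
Highest is cycle (1) at 1.1882 (>1, arbitrage).

1.1882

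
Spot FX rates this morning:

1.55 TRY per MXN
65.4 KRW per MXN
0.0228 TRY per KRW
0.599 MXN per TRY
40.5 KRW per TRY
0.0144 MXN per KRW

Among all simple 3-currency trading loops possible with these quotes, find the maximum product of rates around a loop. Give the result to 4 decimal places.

0.9040

KRW→MXN→TRY→KRW: 0.0144 × 1.55 × 40.5 = 0.90396
KRW→TRY→MXN→KRW: 0.0228 × 0.599 × 65.4 = 0.89318
Maximum is KRW→MXN→TRY→KRW at 0.9040; no arbitrage — every cycle loses value.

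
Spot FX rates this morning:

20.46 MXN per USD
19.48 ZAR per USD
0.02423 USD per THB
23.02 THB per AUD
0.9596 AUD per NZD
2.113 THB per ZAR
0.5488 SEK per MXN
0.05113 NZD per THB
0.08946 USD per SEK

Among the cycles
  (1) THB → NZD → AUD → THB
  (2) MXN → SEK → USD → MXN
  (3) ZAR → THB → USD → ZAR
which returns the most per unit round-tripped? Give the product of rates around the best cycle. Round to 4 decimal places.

(1) 0.05113 × 0.9596 × 23.02 = 1.12946
(2) 0.5488 × 0.08946 × 20.46 = 1.00450
(3) 2.113 × 0.02423 × 19.48 = 0.99734
Highest is cycle (1) at 1.1295 (>1, arbitrage).

1.1295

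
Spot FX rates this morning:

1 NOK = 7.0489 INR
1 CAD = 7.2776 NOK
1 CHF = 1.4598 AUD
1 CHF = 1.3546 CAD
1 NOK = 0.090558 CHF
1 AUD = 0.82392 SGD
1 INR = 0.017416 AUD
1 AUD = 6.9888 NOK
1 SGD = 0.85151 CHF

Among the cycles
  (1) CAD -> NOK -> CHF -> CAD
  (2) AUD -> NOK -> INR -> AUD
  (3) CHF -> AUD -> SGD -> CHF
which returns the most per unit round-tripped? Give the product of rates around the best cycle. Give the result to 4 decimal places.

(1) 7.2776 × 0.090558 × 1.3546 = 0.89274
(2) 6.9888 × 7.0489 × 0.017416 = 0.85797
(3) 1.4598 × 0.82392 × 0.85151 = 1.02416
Highest is cycle (3) at 1.0242 (>1, arbitrage).

1.0242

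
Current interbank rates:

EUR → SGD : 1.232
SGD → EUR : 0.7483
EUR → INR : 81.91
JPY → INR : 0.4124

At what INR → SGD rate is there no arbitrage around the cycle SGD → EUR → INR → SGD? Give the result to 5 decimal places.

0.01632

Known legs of the cycle: 0.7483 × 81.91 = 61.293253
For no arbitrage the full-cycle product must be 1, so the missing rate is 1 / 61.293253 ≈ 0.0163150.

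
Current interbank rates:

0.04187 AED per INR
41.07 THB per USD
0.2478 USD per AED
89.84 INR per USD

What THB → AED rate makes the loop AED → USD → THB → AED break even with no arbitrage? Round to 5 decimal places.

Known legs of the cycle: 0.2478 × 41.07 = 10.177146
For no arbitrage the full-cycle product must be 1, so the missing rate is 1 / 10.177146 ≈ 0.0982594.

0.09826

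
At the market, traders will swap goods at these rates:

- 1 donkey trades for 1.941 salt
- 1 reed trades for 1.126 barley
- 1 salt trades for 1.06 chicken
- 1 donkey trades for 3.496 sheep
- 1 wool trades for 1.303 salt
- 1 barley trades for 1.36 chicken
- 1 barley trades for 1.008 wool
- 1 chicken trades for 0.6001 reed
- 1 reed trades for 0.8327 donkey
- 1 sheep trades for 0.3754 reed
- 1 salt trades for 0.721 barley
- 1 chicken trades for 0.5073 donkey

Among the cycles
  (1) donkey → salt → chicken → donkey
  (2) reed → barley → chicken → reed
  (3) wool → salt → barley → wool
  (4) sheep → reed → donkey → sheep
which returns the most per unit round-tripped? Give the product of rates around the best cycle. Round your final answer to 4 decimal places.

(1) 1.941 × 1.06 × 0.5073 = 1.04375
(2) 1.126 × 1.36 × 0.6001 = 0.91897
(3) 1.303 × 0.721 × 1.008 = 0.94698
(4) 0.3754 × 0.8327 × 3.496 = 1.09283
Highest is cycle (4) at 1.0928 (>1, arbitrage).

1.0928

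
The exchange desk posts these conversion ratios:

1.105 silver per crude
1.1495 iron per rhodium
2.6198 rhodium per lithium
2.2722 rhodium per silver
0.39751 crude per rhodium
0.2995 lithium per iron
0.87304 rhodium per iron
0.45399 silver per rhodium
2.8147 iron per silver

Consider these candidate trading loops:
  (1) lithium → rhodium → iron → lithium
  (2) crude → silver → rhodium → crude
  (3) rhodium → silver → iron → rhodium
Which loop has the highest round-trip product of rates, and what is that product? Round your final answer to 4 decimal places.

(1) 2.6198 × 1.1495 × 0.2995 = 0.90193
(2) 1.105 × 2.2722 × 0.39751 = 0.99806
(3) 0.45399 × 2.8147 × 0.87304 = 1.11561
Highest is cycle (3) at 1.1156 (>1, arbitrage).

1.1156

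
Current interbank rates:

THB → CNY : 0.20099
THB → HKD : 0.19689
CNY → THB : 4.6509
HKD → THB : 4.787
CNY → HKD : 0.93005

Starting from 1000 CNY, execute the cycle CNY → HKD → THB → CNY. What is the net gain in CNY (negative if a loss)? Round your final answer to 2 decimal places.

1000 CNY × 0.93005 = 930.05 HKD
930.05 HKD × 4.787 = 4452.14935 THB
4452.14935 THB × 0.20099 = 894.8374978565 CNY
Net change: 894.8374978565 − 1000 = -105.1625021435 CNY

-105.16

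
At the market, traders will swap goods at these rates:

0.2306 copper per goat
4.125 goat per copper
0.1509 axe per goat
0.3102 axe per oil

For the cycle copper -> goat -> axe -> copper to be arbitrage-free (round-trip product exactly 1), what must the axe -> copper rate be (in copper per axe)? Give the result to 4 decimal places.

1.6065

Known legs of the cycle: 4.125 × 0.1509 = 0.6224625
For no arbitrage the full-cycle product must be 1, so the missing rate is 1 / 0.6224625 ≈ 1.606522.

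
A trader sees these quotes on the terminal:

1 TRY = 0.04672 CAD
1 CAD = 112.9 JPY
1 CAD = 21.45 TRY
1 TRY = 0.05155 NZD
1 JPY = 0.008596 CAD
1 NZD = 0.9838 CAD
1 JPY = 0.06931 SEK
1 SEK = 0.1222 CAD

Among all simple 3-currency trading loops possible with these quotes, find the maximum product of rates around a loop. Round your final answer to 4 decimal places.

1.0878

CAD→TRY→NZD→CAD: 21.45 × 0.05155 × 0.9838 = 1.08783
JPY→SEK→CAD→JPY: 0.06931 × 0.1222 × 112.9 = 0.95623
Maximum is CAD→TRY→NZD→CAD at 1.0878; arbitrage exists.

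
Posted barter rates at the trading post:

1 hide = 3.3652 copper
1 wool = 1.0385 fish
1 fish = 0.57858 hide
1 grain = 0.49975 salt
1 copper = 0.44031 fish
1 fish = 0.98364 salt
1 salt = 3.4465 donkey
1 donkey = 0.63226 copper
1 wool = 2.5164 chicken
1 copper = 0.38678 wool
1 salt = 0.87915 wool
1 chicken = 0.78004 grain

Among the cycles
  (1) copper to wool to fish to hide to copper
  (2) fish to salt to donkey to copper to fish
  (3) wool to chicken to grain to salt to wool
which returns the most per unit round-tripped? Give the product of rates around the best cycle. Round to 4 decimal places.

0.9438

(1) 0.38678 × 1.0385 × 0.57858 × 3.3652 = 0.78207
(2) 0.98364 × 3.4465 × 0.63226 × 0.44031 = 0.94378
(3) 2.5164 × 0.78004 × 0.49975 × 0.87915 = 0.86241
Highest is cycle (2) at 0.9438 (≤1, no arbitrage).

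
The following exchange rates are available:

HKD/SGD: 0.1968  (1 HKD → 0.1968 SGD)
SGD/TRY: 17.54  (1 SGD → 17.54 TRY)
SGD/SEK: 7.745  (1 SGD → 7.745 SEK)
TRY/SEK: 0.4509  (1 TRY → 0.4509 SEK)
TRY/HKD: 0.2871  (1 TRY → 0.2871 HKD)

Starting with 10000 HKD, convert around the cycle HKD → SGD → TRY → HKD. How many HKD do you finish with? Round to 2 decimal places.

10000 HKD × 0.1968 = 1968 SGD
1968 SGD × 17.54 = 34518.72 TRY
34518.72 TRY × 0.2871 = 9910.324512 HKD

9910.32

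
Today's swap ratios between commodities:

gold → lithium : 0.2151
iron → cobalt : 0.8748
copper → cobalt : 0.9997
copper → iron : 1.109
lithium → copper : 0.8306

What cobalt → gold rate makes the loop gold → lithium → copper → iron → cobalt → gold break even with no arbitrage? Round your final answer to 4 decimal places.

5.7694

Known legs of the cycle: 0.2151 × 0.8306 × 1.109 × 0.8748 = 0.173329569227592
For no arbitrage the full-cycle product must be 1, so the missing rate is 1 / 0.173329569227592 ≈ 5.769356.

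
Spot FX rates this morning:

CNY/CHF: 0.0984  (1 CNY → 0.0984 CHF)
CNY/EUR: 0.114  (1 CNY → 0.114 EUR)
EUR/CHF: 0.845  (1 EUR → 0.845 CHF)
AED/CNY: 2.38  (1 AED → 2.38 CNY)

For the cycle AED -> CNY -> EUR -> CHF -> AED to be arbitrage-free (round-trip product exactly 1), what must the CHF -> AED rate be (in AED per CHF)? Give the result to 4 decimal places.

Known legs of the cycle: 2.38 × 0.114 × 0.845 = 0.2292654
For no arbitrage the full-cycle product must be 1, so the missing rate is 1 / 0.2292654 ≈ 4.361757.

4.3618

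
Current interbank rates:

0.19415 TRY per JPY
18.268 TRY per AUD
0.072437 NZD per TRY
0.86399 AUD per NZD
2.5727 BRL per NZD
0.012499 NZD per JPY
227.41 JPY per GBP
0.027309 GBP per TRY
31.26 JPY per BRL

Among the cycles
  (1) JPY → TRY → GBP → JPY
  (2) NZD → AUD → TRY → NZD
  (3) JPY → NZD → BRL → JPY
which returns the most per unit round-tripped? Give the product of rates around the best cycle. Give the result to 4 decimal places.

1.2057

(1) 0.19415 × 0.027309 × 227.41 = 1.20574
(2) 0.86399 × 18.268 × 0.072437 = 1.14330
(3) 0.012499 × 2.5727 × 31.26 = 1.00520
Highest is cycle (1) at 1.2057 (>1, arbitrage).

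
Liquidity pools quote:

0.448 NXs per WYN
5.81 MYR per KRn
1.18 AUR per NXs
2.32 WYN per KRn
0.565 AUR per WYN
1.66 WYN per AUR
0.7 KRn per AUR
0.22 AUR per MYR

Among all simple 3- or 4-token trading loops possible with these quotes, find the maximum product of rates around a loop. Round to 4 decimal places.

KRn→WYN→AUR→KRn: 2.32 × 0.565 × 0.7 = 0.91756
KRn→MYR→AUR→KRn: 5.81 × 0.22 × 0.7 = 0.89474
AUR→WYN→NXs→AUR: 1.66 × 0.448 × 1.18 = 0.87754
KRn→WYN→NXs→AUR→KRn: 2.32 × 0.448 × 1.18 × 0.7 = 0.85851
Maximum is KRn→WYN→AUR→KRn at 0.9176; no arbitrage — every cycle loses value.

0.9176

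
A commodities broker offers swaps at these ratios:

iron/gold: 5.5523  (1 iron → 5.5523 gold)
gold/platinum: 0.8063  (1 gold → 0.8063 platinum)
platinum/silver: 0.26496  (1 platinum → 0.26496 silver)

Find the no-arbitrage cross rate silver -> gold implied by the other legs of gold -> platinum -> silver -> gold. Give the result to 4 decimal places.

Known legs of the cycle: 0.8063 × 0.26496 = 0.213637248
For no arbitrage the full-cycle product must be 1, so the missing rate is 1 / 0.213637248 ≈ 4.680832.

4.6808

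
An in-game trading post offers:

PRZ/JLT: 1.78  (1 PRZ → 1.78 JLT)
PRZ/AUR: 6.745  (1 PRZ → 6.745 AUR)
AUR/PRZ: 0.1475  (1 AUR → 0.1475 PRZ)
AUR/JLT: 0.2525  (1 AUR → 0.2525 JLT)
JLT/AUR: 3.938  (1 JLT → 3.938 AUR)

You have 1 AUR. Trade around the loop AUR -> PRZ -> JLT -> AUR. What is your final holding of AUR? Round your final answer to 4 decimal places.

1 AUR × 0.1475 = 0.1475 PRZ
0.1475 PRZ × 1.78 = 0.26255 JLT
0.26255 JLT × 3.938 = 1.0339219 AUR

1.0339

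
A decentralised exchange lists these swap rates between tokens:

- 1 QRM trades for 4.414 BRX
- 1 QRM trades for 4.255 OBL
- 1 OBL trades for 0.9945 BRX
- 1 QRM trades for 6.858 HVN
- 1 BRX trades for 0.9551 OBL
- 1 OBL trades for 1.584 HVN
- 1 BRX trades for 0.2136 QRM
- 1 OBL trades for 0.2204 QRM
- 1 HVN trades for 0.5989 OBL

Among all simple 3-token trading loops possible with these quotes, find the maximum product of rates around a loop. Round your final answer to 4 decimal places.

OBL→QRM→BRX→OBL: 0.2204 × 4.414 × 0.9551 = 0.92916
OBL→QRM→HVN→OBL: 0.2204 × 6.858 × 0.5989 = 0.90524
OBL→BRX→QRM→OBL: 0.9945 × 0.2136 × 4.255 = 0.90387
Maximum is OBL→QRM→BRX→OBL at 0.9292; no arbitrage — every cycle loses value.

0.9292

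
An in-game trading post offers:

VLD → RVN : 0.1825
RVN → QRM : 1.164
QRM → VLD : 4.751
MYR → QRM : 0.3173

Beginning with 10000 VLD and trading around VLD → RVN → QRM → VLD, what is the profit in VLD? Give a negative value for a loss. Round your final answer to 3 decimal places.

92.549

10000 VLD × 0.1825 = 1825 RVN
1825 RVN × 1.164 = 2124.3 QRM
2124.3 QRM × 4.751 = 10092.5493 VLD
Net change: 10092.5493 − 10000 = 92.5493 VLD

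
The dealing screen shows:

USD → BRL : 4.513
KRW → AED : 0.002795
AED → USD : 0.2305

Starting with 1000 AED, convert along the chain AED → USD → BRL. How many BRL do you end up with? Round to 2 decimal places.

1040.25

1000 AED × 0.2305 = 230.5 USD
230.5 USD × 4.513 = 1040.2465 BRL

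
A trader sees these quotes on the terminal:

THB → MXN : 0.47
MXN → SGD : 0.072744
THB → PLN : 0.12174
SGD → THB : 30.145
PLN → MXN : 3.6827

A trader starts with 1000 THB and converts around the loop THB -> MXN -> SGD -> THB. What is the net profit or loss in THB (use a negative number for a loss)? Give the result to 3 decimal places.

30.648

1000 THB × 0.47 = 470 MXN
470 MXN × 0.072744 = 34.18968 SGD
34.18968 SGD × 30.145 = 1030.6479036 THB
Net change: 1030.6479036 − 1000 = 30.6479036 THB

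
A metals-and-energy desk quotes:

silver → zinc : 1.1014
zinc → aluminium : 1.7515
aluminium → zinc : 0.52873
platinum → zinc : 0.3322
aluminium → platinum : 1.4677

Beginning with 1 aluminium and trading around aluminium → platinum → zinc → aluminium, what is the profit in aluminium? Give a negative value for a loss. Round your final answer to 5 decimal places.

-0.14602

1 aluminium × 1.4677 = 1.4677 platinum
1.4677 platinum × 0.3322 = 0.48756994 zinc
0.48756994 zinc × 1.7515 = 0.85397874991 aluminium
Net change: 0.85397874991 − 1 = -0.14602125009 aluminium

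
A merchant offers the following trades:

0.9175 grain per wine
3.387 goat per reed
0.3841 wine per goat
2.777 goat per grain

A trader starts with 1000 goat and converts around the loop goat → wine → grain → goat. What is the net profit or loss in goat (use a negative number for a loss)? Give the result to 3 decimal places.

1000 goat × 0.3841 = 384.1 wine
384.1 wine × 0.9175 = 352.41175 grain
352.41175 grain × 2.777 = 978.64742975 goat
Net change: 978.64742975 − 1000 = -21.35257025 goat

-21.353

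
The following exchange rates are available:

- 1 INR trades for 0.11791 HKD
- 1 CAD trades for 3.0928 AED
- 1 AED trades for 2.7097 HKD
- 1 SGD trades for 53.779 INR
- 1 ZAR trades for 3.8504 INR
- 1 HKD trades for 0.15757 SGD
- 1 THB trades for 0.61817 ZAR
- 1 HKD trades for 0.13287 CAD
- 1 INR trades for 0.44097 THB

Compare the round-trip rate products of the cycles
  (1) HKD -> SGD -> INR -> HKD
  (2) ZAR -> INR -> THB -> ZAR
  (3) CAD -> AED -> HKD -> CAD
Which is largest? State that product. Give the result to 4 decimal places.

1.1135

(1) 0.15757 × 53.779 × 0.11791 = 0.99916
(2) 3.8504 × 0.44097 × 0.61817 = 1.04960
(3) 3.0928 × 2.7097 × 0.13287 = 1.11353
Highest is cycle (3) at 1.1135 (>1, arbitrage).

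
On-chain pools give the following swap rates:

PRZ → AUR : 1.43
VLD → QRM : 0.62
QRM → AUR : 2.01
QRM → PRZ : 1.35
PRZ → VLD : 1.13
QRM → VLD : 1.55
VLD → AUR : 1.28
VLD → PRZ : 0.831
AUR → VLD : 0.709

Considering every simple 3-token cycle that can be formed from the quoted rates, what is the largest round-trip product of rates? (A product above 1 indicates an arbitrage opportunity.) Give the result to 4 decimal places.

PRZ→VLD→QRM→PRZ: 1.13 × 0.62 × 1.35 = 0.94581
AUR→VLD→QRM→AUR: 0.709 × 0.62 × 2.01 = 0.88356
PRZ→AUR→VLD→PRZ: 1.43 × 0.709 × 0.831 = 0.84253
Maximum is PRZ→VLD→QRM→PRZ at 0.9458; no arbitrage — every cycle loses value.

0.9458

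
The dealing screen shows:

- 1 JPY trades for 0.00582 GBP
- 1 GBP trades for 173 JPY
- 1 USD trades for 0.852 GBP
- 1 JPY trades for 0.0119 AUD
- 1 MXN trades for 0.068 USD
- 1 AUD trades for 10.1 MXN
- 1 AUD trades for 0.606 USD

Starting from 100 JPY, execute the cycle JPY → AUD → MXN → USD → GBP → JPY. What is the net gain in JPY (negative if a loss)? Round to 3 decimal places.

100 JPY × 0.0119 = 1.19 AUD
1.19 AUD × 10.1 = 12.019 MXN
12.019 MXN × 0.068 = 0.817292 USD
0.817292 USD × 0.852 = 0.696332784 GBP
0.696332784 GBP × 173 = 120.465571632 JPY
Net change: 120.465571632 − 100 = 20.465571632 JPY

20.466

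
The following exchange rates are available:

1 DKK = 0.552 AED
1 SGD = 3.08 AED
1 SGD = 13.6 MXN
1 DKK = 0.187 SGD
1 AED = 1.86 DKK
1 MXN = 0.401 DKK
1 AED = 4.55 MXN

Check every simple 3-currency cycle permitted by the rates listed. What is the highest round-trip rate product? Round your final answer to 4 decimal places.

SGD→AED→DKK→SGD: 3.08 × 1.86 × 0.187 = 1.07129
SGD→MXN→DKK→SGD: 13.6 × 0.401 × 0.187 = 1.01982
AED→MXN→DKK→AED: 4.55 × 0.401 × 0.552 = 1.00715
Maximum is SGD→AED→DKK→SGD at 1.0713; arbitrage exists.

1.0713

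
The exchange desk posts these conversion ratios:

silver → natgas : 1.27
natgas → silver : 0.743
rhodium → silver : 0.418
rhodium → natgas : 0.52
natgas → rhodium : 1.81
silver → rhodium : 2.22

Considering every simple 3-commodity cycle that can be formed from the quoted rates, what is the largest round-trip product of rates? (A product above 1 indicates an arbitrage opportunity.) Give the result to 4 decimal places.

silver→natgas→rhodium→silver: 1.27 × 1.81 × 0.418 = 0.96086
silver→rhodium→natgas→silver: 2.22 × 0.52 × 0.743 = 0.85772
Maximum is silver→natgas→rhodium→silver at 0.9609; no arbitrage — every cycle loses value.

0.9609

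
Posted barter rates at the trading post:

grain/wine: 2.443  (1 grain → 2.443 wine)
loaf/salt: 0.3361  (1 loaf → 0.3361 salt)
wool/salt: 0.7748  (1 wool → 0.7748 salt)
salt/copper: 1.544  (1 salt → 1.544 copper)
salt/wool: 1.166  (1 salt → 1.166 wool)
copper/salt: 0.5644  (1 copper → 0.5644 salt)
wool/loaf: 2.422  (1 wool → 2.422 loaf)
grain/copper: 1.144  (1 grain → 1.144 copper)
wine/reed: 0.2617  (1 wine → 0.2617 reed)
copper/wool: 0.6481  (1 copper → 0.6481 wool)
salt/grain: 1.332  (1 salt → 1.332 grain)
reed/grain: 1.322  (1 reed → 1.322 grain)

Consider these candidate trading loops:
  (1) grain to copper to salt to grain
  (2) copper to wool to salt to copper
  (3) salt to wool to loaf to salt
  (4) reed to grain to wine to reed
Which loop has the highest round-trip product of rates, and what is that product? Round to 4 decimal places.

0.9492

(1) 1.144 × 0.5644 × 1.332 = 0.86004
(2) 0.6481 × 0.7748 × 1.544 = 0.77532
(3) 1.166 × 2.422 × 0.3361 = 0.94916
(4) 1.322 × 2.443 × 0.2617 = 0.84520
Highest is cycle (3) at 0.9492 (≤1, no arbitrage).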